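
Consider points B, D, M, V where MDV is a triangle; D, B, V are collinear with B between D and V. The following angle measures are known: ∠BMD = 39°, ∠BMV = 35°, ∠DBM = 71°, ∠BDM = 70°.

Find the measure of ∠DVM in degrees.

∠DVM = 36°

1. ∠MBV = 109°  [linear pair at B on DV]
2. ∠BVM = 36°  [△MBV]
3. ∠DVM = 36°  [B on ray VD]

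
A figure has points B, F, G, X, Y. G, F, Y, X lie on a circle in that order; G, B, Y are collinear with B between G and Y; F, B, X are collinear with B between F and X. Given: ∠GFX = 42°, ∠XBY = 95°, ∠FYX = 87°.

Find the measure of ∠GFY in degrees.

∠GFY = 92°

1. ∠GYX = 42°  [same arc GX]
2. ∠FBG = 95°  [vertical angles at B]
3. ∠FXY = 43°  [△YBX]
4. ∠XFY = 50°  [△FYX]
5. ∠FBY = 85°  [linear pair at B on GY]
6. ∠FGY = 43°  [△GBF]
7. ∠FYG = 45°  [△FBY]
8. ∠GFY = 92°  [△GFY]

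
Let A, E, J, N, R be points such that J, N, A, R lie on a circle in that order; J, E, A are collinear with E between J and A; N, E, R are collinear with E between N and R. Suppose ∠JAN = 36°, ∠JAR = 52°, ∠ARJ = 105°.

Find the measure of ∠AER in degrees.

1. ∠JRN = 36°  [same arc JN]
2. ∠AJR = 23°  [△JAR]
3. ∠JER = 121°  [△JER]
4. ∠AER = 59°  [linear pair at E on JA]

∠AER = 59°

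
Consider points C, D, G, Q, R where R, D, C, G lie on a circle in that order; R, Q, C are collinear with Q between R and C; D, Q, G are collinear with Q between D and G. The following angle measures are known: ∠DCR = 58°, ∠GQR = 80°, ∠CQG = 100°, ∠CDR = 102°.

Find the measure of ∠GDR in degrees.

∠GDR = 60°

1. ∠CRD = 20°  [△RDC]
2. ∠DQR = 100°  [vertical angles at Q]
3. ∠GDR = 60°  [△RQD]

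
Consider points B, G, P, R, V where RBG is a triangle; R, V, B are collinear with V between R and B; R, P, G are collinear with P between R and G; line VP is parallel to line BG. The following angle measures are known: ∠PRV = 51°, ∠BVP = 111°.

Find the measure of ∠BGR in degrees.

1. ∠PVR = 69°  [linear pair at V on RB]
2. ∠RPV = 60°  [△RVP]
3. ∠BGR = 60°  [VP∥BG, corresponding at P]

∠BGR = 60°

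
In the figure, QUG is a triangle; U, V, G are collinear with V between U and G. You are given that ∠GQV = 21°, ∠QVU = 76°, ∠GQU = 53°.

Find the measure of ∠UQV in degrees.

∠UQV = 32°

1. ∠GVQ = 104°  [linear pair at V on UG]
2. ∠QGV = 55°  [△QVG]
3. ∠QGU = 55°  [V on ray GU]
4. ∠GUQ = 72°  [△QUG]
5. ∠QUV = 72°  [V on ray UG]
6. ∠UQV = 32°  [△QUV]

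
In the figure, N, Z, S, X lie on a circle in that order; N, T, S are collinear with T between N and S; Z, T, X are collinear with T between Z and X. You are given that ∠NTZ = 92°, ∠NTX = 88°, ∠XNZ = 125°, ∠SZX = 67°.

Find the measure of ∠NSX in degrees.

∠NSX = 30°

1. ∠STX = 92°  [vertical angles at T]
2. ∠XSZ = 55°  [cyclic NZSX, opposite ∠N+∠S]
3. ∠SXZ = 58°  [△ZSX]
4. ∠NSX = 30°  [△STX]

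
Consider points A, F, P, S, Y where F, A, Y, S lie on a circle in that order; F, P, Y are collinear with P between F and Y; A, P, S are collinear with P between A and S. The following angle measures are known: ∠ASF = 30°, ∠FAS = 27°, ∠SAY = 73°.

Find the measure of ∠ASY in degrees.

∠ASY = 50°

1. ∠AFS = 123°  [△FAS]
2. ∠AYS = 57°  [cyclic FAYS, opposite ∠F+∠Y]
3. ∠ASY = 50°  [△AYS]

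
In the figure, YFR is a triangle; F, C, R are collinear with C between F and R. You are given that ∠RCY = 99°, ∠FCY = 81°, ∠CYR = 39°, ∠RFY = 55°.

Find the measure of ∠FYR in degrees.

1. ∠CRY = 42°  [△YCR]
2. ∠FRY = 42°  [C on ray RF]
3. ∠FYR = 83°  [△YFR]

∠FYR = 83°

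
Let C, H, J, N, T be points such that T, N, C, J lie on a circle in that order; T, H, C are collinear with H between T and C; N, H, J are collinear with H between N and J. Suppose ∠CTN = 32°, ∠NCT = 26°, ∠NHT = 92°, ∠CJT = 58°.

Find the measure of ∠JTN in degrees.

1. ∠JNT = 56°  [△THN]
2. ∠NJT = 26°  [same arc TN]
3. ∠JTN = 98°  [△TNJ]

∠JTN = 98°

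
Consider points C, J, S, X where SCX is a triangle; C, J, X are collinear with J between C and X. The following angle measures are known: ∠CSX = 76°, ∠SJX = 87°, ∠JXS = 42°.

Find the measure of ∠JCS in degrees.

1. ∠CXS = 42°  [J on ray XC]
2. ∠SCX = 62°  [△SCX]
3. ∠JCS = 62°  [J on ray CX]

∠JCS = 62°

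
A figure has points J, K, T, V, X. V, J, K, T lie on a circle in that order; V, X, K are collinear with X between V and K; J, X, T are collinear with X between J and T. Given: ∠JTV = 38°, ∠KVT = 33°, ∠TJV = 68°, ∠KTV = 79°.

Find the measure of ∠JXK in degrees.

∠JXK = 109°

1. ∠JKV = 38°  [same arc VJ]
2. ∠KJT = 33°  [same arc KT]
3. ∠JXK = 109°  [△JXK]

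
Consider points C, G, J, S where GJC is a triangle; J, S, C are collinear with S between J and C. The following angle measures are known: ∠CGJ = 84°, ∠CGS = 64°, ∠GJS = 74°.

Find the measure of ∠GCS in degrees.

∠GCS = 22°

1. ∠CJG = 74°  [S on ray JC]
2. ∠GCJ = 22°  [△GJC]
3. ∠GCS = 22°  [S on ray CJ]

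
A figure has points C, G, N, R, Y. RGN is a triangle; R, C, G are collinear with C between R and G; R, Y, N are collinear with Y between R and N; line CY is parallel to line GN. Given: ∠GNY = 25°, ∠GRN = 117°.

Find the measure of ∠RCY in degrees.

∠RCY = 38°

1. ∠GNR = 25°  [Y on ray NR]
2. ∠NGR = 38°  [△RGN]
3. ∠RCY = 38°  [CY∥GN, corresponding at C]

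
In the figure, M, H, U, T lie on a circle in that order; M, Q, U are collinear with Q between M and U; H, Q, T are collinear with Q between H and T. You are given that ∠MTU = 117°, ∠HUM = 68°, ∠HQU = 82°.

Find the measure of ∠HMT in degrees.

∠HMT = 79°

1. ∠MHU = 63°  [cyclic MHUT, opposite ∠H+∠T]
2. ∠HTM = 68°  [same arc MH]
3. ∠HMU = 49°  [△MHU]
4. ∠HQM = 98°  [linear pair at Q on MU]
5. ∠MHT = 33°  [△MQH]
6. ∠HMT = 79°  [△MHT]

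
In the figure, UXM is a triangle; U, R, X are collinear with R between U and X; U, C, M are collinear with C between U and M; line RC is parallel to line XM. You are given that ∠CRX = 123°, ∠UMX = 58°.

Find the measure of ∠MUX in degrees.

∠MUX = 65°

1. ∠CRU = 57°  [linear pair at R on UX]
2. ∠RCU = 58°  [RC∥XM, corresponding at C]
3. ∠CUR = 65°  [△URC]
4. ∠MUX = 65°  [R on UX, C on UM]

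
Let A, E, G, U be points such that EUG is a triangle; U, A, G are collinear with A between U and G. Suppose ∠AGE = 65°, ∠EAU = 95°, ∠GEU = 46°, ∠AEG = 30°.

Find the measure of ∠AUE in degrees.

∠AUE = 69°

1. ∠EGU = 65°  [A on ray GU]
2. ∠EUG = 69°  [△EUG]
3. ∠AUE = 69°  [A on ray UG]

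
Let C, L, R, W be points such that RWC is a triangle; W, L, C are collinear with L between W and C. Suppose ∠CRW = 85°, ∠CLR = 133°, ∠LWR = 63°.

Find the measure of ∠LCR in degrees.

∠LCR = 32°

1. ∠CWR = 63°  [L on ray WC]
2. ∠RCW = 32°  [△RWC]
3. ∠LCR = 32°  [L on ray CW]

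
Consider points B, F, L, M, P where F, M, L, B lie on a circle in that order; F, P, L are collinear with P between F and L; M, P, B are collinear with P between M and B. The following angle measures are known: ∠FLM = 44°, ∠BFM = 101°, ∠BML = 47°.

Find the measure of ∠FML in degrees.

1. ∠FBM = 44°  [same arc FM]
2. ∠LPM = 89°  [△MPL]
3. ∠BMF = 35°  [△FMB]
4. ∠FPM = 91°  [linear pair at P on FL]
5. ∠LFM = 54°  [△FPM]
6. ∠FML = 82°  [△FML]

∠FML = 82°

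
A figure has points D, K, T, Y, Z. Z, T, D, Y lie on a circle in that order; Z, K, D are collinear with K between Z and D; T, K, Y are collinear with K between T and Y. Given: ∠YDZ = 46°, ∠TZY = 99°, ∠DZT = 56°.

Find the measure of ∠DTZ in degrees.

∠DTZ = 89°

1. ∠YTZ = 46°  [same arc ZY]
2. ∠TYZ = 35°  [△ZTY]
3. ∠TDZ = 35°  [same arc ZT]
4. ∠DTZ = 89°  [△ZTD]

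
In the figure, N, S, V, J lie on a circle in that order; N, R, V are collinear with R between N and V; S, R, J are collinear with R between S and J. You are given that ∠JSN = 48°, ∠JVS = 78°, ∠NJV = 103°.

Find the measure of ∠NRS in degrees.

∠NRS = 59°

1. ∠JVN = 48°  [same arc NJ]
2. ∠JNS = 102°  [cyclic NSVJ, opposite ∠N+∠V]
3. ∠JNV = 29°  [△NVJ]
4. ∠NJS = 30°  [△NSJ]
5. ∠JSV = 29°  [same arc VJ]
6. ∠NVS = 30°  [same arc NS]
7. ∠SRV = 121°  [△SRV]
8. ∠NRS = 59°  [linear pair at R on NV]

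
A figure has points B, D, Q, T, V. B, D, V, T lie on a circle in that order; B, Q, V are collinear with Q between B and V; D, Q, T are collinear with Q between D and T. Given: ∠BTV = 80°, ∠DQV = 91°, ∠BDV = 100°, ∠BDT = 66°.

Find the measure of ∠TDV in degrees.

1. ∠BVT = 66°  [same arc BT]
2. ∠TBV = 34°  [△BVT]
3. ∠TDV = 34°  [same arc VT]

∠TDV = 34°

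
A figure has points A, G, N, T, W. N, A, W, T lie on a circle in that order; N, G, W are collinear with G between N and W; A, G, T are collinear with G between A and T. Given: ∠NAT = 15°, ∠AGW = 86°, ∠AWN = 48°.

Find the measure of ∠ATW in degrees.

1. ∠NWT = 15°  [same arc NT]
2. ∠NGT = 86°  [vertical angles at G]
3. ∠TGW = 94°  [linear pair at G on NW]
4. ∠ATW = 71°  [△WGT]

∠ATW = 71°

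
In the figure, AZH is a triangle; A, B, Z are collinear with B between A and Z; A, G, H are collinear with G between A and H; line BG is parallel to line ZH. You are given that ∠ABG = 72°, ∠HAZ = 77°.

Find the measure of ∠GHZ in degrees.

∠GHZ = 31°

1. ∠AZH = 72°  [BG∥ZH, corresponding at B]
2. ∠AHZ = 31°  [△AZH]
3. ∠GHZ = 31°  [G on ray HA]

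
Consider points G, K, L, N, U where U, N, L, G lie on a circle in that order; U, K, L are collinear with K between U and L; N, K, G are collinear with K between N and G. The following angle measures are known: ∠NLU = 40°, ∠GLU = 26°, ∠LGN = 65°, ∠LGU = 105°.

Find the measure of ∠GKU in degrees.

1. ∠NGU = 40°  [same arc UN]
2. ∠GUL = 49°  [△ULG]
3. ∠GKU = 91°  [△UKG]

∠GKU = 91°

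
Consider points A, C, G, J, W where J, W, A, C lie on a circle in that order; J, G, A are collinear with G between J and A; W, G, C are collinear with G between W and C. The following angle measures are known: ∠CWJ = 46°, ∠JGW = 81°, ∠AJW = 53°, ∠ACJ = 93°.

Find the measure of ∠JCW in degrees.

∠JCW = 40°

1. ∠CAJ = 46°  [same arc JC]
2. ∠AGC = 81°  [vertical angles at G]
3. ∠AJC = 41°  [△JAC]
4. ∠CGJ = 99°  [linear pair at G on JA]
5. ∠JCW = 40°  [△JGC]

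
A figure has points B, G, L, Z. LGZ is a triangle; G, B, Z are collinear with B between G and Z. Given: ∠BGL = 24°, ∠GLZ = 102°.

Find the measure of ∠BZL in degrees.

1. ∠LGZ = 24°  [B on ray GZ]
2. ∠GZL = 54°  [△LGZ]
3. ∠BZL = 54°  [B on ray ZG]

∠BZL = 54°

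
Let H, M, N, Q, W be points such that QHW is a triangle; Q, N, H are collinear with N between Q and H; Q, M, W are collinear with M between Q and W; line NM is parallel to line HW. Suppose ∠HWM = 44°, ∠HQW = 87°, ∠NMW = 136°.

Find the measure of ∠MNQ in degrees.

1. ∠HWQ = 44°  [M on ray WQ]
2. ∠QHW = 49°  [△QHW]
3. ∠MNQ = 49°  [NM∥HW, corresponding at N]

∠MNQ = 49°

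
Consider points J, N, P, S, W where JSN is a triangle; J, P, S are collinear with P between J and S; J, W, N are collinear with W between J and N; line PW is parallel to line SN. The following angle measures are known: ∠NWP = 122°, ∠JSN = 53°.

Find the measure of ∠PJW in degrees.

1. ∠JWP = 58°  [linear pair at W on JN]
2. ∠JPW = 53°  [PW∥SN, corresponding at P]
3. ∠PJW = 69°  [△JPW]

∠PJW = 69°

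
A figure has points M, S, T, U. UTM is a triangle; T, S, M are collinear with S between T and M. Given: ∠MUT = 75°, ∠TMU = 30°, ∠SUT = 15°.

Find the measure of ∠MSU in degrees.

1. ∠MTU = 75°  [△UTM]
2. ∠STU = 75°  [S on ray TM]
3. ∠TSU = 90°  [△UTS]
4. ∠MSU = 90°  [linear pair at S on TM]

∠MSU = 90°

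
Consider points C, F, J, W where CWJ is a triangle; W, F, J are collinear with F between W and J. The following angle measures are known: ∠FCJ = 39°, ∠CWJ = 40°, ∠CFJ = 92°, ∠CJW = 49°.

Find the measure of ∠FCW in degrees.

1. ∠CWF = 40°  [F on ray WJ]
2. ∠CFW = 88°  [linear pair at F on WJ]
3. ∠FCW = 52°  [△CWF]

∠FCW = 52°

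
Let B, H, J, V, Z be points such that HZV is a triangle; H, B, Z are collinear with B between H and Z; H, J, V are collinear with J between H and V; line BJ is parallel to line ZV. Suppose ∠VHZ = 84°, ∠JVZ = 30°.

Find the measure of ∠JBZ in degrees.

1. ∠HVZ = 30°  [J on ray VH]
2. ∠HZV = 66°  [△HZV]
3. ∠HBJ = 66°  [BJ∥ZV, corresponding at B]
4. ∠JBZ = 114°  [linear pair at B on HZ]

∠JBZ = 114°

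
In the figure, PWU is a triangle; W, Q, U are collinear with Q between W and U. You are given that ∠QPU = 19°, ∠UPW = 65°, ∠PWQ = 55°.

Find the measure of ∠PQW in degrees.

1. ∠PWU = 55°  [Q on ray WU]
2. ∠PUW = 60°  [△PWU]
3. ∠PUQ = 60°  [Q on ray UW]
4. ∠PQU = 101°  [△PQU]
5. ∠PQW = 79°  [linear pair at Q on WU]

∠PQW = 79°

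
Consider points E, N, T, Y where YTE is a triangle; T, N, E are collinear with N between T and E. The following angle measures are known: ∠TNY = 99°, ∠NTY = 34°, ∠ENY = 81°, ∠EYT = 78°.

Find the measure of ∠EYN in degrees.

1. ∠ETY = 34°  [N on ray TE]
2. ∠TEY = 68°  [△YTE]
3. ∠NEY = 68°  [N on ray ET]
4. ∠EYN = 31°  [△YNE]

∠EYN = 31°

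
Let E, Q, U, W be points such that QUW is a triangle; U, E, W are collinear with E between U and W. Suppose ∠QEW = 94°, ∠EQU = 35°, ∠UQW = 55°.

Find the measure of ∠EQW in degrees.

1. ∠QEU = 86°  [linear pair at E on UW]
2. ∠EUQ = 59°  [△QUE]
3. ∠QUW = 59°  [E on ray UW]
4. ∠QWU = 66°  [△QUW]
5. ∠EWQ = 66°  [E on ray WU]
6. ∠EQW = 20°  [△QEW]

∠EQW = 20°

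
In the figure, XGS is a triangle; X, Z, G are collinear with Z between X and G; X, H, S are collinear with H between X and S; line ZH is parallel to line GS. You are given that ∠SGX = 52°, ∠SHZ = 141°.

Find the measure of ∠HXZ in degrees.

∠HXZ = 89°

1. ∠HZX = 52°  [ZH∥GS, corresponding at Z]
2. ∠XHZ = 39°  [linear pair at H on XS]
3. ∠HXZ = 89°  [△XZH]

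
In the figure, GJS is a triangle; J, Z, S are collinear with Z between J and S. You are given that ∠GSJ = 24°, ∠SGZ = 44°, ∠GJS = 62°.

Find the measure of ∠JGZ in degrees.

∠JGZ = 50°

1. ∠GSZ = 24°  [Z on ray SJ]
2. ∠GZS = 112°  [△GZS]
3. ∠GJZ = 62°  [Z on ray JS]
4. ∠GZJ = 68°  [linear pair at Z on JS]
5. ∠JGZ = 50°  [△GJZ]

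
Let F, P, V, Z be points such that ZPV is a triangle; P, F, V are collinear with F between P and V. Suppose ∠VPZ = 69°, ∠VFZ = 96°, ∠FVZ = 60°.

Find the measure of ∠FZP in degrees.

∠FZP = 27°

1. ∠FPZ = 69°  [F on ray PV]
2. ∠PFZ = 84°  [linear pair at F on PV]
3. ∠FZP = 27°  [△ZPF]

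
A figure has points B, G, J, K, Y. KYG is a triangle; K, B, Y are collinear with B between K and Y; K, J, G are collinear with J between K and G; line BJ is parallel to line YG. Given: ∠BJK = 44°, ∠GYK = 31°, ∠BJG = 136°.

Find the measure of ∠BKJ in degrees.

1. ∠KGY = 44°  [BJ∥YG, corresponding at J]
2. ∠GKY = 105°  [△KYG]
3. ∠BKJ = 105°  [B on KY, J on KG]

∠BKJ = 105°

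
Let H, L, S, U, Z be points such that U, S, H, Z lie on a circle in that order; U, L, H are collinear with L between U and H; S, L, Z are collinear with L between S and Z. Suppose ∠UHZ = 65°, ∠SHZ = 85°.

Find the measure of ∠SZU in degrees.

∠SZU = 20°

1. ∠USZ = 65°  [same arc UZ]
2. ∠SUZ = 95°  [cyclic USHZ, opposite ∠U+∠H]
3. ∠SZU = 20°  [△USZ]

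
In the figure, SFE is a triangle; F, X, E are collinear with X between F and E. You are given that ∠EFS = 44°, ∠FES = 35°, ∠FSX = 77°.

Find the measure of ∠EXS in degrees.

∠EXS = 121°

1. ∠SFX = 44°  [X on ray FE]
2. ∠FXS = 59°  [△SFX]
3. ∠EXS = 121°  [linear pair at X on FE]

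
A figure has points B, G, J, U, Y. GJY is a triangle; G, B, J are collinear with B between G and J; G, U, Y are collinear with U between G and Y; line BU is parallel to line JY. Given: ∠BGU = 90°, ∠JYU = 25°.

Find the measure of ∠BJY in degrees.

∠BJY = 65°

1. ∠JGY = 90°  [B on GJ, U on GY]
2. ∠GYJ = 25°  [U on ray YG]
3. ∠GJY = 65°  [△GJY]
4. ∠BJY = 65°  [B on ray JG]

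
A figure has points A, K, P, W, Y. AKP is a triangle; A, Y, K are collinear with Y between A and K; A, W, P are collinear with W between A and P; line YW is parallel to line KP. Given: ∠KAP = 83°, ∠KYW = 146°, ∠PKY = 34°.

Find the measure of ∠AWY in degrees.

1. ∠WAY = 83°  [Y on AK, W on AP]
2. ∠AYW = 34°  [linear pair at Y on AK]
3. ∠AWY = 63°  [△AYW]

∠AWY = 63°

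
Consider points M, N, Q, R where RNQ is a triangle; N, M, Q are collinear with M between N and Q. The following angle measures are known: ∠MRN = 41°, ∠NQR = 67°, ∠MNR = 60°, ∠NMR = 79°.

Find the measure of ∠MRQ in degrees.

1. ∠MQR = 67°  [M on ray QN]
2. ∠QMR = 101°  [linear pair at M on NQ]
3. ∠MRQ = 12°  [△RMQ]

∠MRQ = 12°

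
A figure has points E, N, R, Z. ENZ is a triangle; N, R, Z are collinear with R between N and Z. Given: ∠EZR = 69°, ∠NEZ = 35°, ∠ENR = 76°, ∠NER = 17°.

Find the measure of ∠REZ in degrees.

1. ∠ERN = 87°  [△ENR]
2. ∠ERZ = 93°  [linear pair at R on NZ]
3. ∠REZ = 18°  [△ERZ]

∠REZ = 18°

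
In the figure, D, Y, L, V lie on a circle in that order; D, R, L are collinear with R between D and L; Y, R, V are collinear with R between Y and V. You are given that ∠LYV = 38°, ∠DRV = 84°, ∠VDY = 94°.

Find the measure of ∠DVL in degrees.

1. ∠LDV = 38°  [same arc LV]
2. ∠DVY = 58°  [△DRV]
3. ∠DYV = 28°  [△DYV]
4. ∠DLV = 28°  [same arc DV]
5. ∠DVL = 114°  [△DLV]

∠DVL = 114°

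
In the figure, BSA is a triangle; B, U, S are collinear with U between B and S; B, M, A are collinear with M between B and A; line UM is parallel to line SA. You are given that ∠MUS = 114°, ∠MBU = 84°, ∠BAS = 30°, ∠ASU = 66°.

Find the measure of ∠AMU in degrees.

1. ∠BUM = 66°  [linear pair at U on BS]
2. ∠BMU = 30°  [△BUM]
3. ∠AMU = 150°  [linear pair at M on BA]

∠AMU = 150°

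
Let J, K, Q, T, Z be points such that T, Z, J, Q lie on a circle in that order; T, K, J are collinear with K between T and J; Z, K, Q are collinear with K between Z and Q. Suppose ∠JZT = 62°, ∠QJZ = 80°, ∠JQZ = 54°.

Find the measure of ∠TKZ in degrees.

1. ∠JZQ = 46°  [△ZJQ]
2. ∠JTZ = 54°  [same arc ZJ]
3. ∠TJZ = 64°  [△TZJ]
4. ∠JKZ = 70°  [△ZKJ]
5. ∠TKZ = 110°  [linear pair at K on TJ]

∠TKZ = 110°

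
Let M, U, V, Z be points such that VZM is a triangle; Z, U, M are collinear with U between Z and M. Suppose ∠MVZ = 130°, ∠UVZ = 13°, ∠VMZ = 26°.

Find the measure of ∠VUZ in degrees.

1. ∠MZV = 24°  [△VZM]
2. ∠UZV = 24°  [U on ray ZM]
3. ∠VUZ = 143°  [△VZU]

∠VUZ = 143°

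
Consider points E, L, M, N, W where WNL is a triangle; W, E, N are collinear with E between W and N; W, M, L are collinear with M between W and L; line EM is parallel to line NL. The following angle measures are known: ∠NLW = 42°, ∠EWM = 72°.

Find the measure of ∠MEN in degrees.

∠MEN = 114°

1. ∠EMW = 42°  [EM∥NL, corresponding at M]
2. ∠MEW = 66°  [△WEM]
3. ∠MEN = 114°  [linear pair at E on WN]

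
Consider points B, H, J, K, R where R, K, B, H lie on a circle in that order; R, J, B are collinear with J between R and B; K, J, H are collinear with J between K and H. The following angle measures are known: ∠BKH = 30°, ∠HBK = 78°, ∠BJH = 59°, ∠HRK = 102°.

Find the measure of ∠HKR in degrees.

1. ∠BHK = 72°  [△KBH]
2. ∠KJR = 59°  [vertical angles at J]
3. ∠BRK = 72°  [same arc KB]
4. ∠HKR = 49°  [△RJK]

∠HKR = 49°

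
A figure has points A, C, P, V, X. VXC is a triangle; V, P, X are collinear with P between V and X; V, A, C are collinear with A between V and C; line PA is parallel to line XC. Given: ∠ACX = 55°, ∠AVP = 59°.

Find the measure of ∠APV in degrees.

∠APV = 66°

1. ∠VCX = 55°  [A on ray CV]
2. ∠CVX = 59°  [P on VX, A on VC]
3. ∠CXV = 66°  [△VXC]
4. ∠APV = 66°  [PA∥XC, corresponding at P]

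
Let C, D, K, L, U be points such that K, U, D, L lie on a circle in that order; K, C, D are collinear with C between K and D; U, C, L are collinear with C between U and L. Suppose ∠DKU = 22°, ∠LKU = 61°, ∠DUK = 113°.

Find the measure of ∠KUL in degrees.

∠KUL = 74°

1. ∠KDU = 45°  [△KUD]
2. ∠KLU = 45°  [same arc KU]
3. ∠KUL = 74°  [△KUL]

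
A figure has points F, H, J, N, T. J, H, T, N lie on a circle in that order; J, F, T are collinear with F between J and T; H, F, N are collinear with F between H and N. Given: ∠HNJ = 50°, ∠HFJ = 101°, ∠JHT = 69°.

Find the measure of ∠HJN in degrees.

1. ∠HTJ = 50°  [same arc JH]
2. ∠HJT = 61°  [△JHT]
3. ∠JHN = 18°  [△JFH]
4. ∠HJN = 112°  [△JHN]

∠HJN = 112°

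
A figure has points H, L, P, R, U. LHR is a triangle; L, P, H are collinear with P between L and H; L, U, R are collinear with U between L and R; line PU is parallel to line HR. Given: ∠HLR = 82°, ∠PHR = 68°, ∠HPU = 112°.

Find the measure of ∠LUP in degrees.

1. ∠PLU = 82°  [P on LH, U on LR]
2. ∠LPU = 68°  [linear pair at P on LH]
3. ∠LUP = 30°  [△LPU]

∠LUP = 30°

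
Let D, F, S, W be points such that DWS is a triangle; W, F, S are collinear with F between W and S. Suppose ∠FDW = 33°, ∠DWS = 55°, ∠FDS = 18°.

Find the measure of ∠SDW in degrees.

∠SDW = 51°

1. ∠DWF = 55°  [F on ray WS]
2. ∠DFW = 92°  [△DWF]
3. ∠DFS = 88°  [linear pair at F on WS]
4. ∠DSF = 74°  [△DFS]
5. ∠DSW = 74°  [F on ray SW]
6. ∠SDW = 51°  [△DWS]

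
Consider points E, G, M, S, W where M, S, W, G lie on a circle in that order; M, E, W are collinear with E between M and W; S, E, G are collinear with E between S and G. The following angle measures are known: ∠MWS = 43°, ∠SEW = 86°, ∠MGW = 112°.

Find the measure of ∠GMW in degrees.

1. ∠MGS = 43°  [same arc MS]
2. ∠GEM = 86°  [vertical angles at E]
3. ∠GMW = 51°  [△MEG]

∠GMW = 51°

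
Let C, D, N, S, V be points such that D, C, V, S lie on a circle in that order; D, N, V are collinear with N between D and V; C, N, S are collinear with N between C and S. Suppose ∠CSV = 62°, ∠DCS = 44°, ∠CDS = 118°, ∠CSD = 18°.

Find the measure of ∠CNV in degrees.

1. ∠CDV = 62°  [same arc CV]
2. ∠CND = 74°  [△DNC]
3. ∠CNV = 106°  [linear pair at N on DV]

∠CNV = 106°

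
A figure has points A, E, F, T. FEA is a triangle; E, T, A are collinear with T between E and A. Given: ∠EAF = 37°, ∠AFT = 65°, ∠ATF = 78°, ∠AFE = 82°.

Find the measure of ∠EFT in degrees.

∠EFT = 17°

1. ∠AEF = 61°  [△FEA]
2. ∠ETF = 102°  [linear pair at T on EA]
3. ∠FET = 61°  [T on ray EA]
4. ∠EFT = 17°  [△FET]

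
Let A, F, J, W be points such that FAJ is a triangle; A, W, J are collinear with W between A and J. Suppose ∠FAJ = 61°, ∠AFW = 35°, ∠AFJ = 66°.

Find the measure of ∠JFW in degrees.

1. ∠AJF = 53°  [△FAJ]
2. ∠FAW = 61°  [W on ray AJ]
3. ∠AWF = 84°  [△FAW]
4. ∠FJW = 53°  [W on ray JA]
5. ∠FWJ = 96°  [linear pair at W on AJ]
6. ∠JFW = 31°  [△FWJ]

∠JFW = 31°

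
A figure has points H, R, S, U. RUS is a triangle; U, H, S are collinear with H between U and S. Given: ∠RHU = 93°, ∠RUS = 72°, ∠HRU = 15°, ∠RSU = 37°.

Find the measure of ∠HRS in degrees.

∠HRS = 56°

1. ∠RHS = 87°  [linear pair at H on US]
2. ∠HSR = 37°  [H on ray SU]
3. ∠HRS = 56°  [△RHS]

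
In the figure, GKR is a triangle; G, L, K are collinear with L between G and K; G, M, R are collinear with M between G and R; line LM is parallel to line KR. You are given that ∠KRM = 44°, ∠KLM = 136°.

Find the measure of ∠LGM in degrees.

1. ∠GRK = 44°  [M on ray RG]
2. ∠GLM = 44°  [linear pair at L on GK]
3. ∠GML = 44°  [LM∥KR, corresponding at M]
4. ∠LGM = 92°  [△GLM]

∠LGM = 92°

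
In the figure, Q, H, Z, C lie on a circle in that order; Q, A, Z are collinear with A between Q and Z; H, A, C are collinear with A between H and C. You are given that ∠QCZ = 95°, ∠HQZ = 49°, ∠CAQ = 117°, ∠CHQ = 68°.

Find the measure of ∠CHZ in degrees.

1. ∠QHZ = 85°  [cyclic QHZC, opposite ∠H+∠C]
2. ∠HZQ = 46°  [△QHZ]
3. ∠HAZ = 117°  [vertical angles at A]
4. ∠CHZ = 17°  [△HAZ]

∠CHZ = 17°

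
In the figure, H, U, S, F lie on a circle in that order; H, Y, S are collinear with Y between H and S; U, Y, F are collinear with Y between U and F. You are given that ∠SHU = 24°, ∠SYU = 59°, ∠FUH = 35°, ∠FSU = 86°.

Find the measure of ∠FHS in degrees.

1. ∠SFU = 24°  [same arc US]
2. ∠FUS = 70°  [△USF]
3. ∠FHS = 70°  [same arc SF]

∠FHS = 70°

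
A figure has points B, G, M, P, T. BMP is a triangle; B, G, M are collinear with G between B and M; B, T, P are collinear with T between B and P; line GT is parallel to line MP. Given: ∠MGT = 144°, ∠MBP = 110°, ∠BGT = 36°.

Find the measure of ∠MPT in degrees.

∠MPT = 34°

1. ∠GBT = 110°  [G on BM, T on BP]
2. ∠BTG = 34°  [△BGT]
3. ∠GTP = 146°  [linear pair at T on BP]
4. ∠MPT = 34°  [GT∥MP, co-interior at P–T]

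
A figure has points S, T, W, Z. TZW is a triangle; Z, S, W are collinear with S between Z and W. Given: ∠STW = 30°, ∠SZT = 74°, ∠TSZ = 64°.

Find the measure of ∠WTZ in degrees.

1. ∠TZW = 74°  [S on ray ZW]
2. ∠TSW = 116°  [linear pair at S on ZW]
3. ∠SWT = 34°  [△TSW]
4. ∠TWZ = 34°  [S on ray WZ]
5. ∠WTZ = 72°  [△TZW]

∠WTZ = 72°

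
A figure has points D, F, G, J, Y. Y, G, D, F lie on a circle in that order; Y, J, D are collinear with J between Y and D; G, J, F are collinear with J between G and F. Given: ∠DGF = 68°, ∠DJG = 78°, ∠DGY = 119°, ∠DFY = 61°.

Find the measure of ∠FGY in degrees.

1. ∠GDY = 34°  [△GJD]
2. ∠GJY = 102°  [linear pair at J on YD]
3. ∠DYG = 27°  [△YGD]
4. ∠FGY = 51°  [△YJG]

∠FGY = 51°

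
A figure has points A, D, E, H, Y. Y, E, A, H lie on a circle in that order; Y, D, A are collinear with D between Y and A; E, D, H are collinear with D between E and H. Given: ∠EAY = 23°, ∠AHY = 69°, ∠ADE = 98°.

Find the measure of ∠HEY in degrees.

∠HEY = 52°

1. ∠AEY = 111°  [cyclic YEAH, opposite ∠E+∠H]
2. ∠EDY = 82°  [linear pair at D on YA]
3. ∠AYE = 46°  [△YEA]
4. ∠HEY = 52°  [△YDE]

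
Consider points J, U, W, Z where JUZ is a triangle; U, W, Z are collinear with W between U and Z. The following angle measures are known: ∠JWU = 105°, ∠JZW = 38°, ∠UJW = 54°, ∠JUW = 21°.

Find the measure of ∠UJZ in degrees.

1. ∠JZU = 38°  [W on ray ZU]
2. ∠JUZ = 21°  [W on ray UZ]
3. ∠UJZ = 121°  [△JUZ]

∠UJZ = 121°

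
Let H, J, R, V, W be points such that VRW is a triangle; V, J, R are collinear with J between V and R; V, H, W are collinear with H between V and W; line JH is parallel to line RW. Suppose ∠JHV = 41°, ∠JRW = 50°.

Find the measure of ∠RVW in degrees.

∠RVW = 89°

1. ∠RWV = 41°  [JH∥RW, corresponding at H]
2. ∠VRW = 50°  [J on ray RV]
3. ∠RVW = 89°  [△VRW]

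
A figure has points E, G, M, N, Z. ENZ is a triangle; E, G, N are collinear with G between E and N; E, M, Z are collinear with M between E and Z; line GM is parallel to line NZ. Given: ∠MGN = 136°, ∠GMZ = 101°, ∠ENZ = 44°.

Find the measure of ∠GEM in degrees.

∠GEM = 57°

1. ∠EGM = 44°  [linear pair at G on EN]
2. ∠EMG = 79°  [linear pair at M on EZ]
3. ∠GEM = 57°  [△EGM]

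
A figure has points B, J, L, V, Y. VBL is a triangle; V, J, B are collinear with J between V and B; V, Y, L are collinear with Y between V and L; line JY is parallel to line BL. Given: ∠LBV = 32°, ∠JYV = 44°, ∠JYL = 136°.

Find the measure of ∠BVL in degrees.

1. ∠VJY = 32°  [JY∥BL, corresponding at J]
2. ∠JVY = 104°  [△VJY]
3. ∠BVL = 104°  [J on VB, Y on VL]

∠BVL = 104°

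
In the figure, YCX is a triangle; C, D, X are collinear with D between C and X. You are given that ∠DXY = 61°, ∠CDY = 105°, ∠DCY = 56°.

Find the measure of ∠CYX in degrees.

∠CYX = 63°

1. ∠CXY = 61°  [D on ray XC]
2. ∠XCY = 56°  [D on ray CX]
3. ∠CYX = 63°  [△YCX]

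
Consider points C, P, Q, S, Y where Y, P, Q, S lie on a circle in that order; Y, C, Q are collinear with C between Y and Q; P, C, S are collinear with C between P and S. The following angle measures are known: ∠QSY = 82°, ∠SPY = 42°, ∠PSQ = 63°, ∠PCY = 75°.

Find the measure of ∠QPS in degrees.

1. ∠QPY = 98°  [cyclic YPQS, opposite ∠P+∠S]
2. ∠PYQ = 63°  [△YCP]
3. ∠PCQ = 105°  [linear pair at C on YQ]
4. ∠PQY = 19°  [△YPQ]
5. ∠QPS = 56°  [△PCQ]

∠QPS = 56°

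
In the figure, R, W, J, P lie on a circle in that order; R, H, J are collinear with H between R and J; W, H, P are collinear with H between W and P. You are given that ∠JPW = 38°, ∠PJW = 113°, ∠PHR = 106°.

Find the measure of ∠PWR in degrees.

∠PWR = 68°

1. ∠JRW = 38°  [same arc WJ]
2. ∠JHW = 106°  [vertical angles at H]
3. ∠RHW = 74°  [linear pair at H on RJ]
4. ∠PWR = 68°  [△RHW]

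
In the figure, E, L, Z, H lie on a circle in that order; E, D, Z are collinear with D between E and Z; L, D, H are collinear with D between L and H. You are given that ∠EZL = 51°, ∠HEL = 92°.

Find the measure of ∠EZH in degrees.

∠EZH = 37°

1. ∠EHL = 51°  [same arc EL]
2. ∠ELH = 37°  [△ELH]
3. ∠EZH = 37°  [same arc EH]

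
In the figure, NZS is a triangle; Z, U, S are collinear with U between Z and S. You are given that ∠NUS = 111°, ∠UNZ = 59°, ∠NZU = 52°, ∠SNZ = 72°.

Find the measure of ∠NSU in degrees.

1. ∠NZS = 52°  [U on ray ZS]
2. ∠NSZ = 56°  [△NZS]
3. ∠NSU = 56°  [U on ray SZ]

∠NSU = 56°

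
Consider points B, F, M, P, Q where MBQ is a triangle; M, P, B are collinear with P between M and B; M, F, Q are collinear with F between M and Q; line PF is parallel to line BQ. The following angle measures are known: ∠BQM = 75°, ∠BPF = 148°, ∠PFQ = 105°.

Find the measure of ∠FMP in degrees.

∠FMP = 73°

1. ∠MFP = 75°  [PF∥BQ, corresponding at F]
2. ∠FPM = 32°  [linear pair at P on MB]
3. ∠FMP = 73°  [△MPF]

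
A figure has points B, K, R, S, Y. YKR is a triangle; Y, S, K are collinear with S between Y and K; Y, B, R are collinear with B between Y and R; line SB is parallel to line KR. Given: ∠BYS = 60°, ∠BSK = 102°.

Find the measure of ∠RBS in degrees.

∠RBS = 138°

1. ∠BSY = 78°  [linear pair at S on YK]
2. ∠SBY = 42°  [△YSB]
3. ∠RBS = 138°  [linear pair at B on YR]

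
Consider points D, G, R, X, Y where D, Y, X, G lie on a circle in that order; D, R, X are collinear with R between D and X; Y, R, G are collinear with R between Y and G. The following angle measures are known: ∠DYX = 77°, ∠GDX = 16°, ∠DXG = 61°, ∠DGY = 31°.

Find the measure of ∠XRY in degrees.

∠XRY = 133°

1. ∠GYX = 16°  [same arc XG]
2. ∠DXY = 31°  [same arc DY]
3. ∠XRY = 133°  [△YRX]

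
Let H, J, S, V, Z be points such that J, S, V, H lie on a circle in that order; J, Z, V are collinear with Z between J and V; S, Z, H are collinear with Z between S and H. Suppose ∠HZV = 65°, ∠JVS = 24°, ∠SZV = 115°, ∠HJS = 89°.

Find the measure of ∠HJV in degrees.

∠HJV = 41°

1. ∠HZJ = 115°  [linear pair at Z on JV]
2. ∠JHS = 24°  [same arc JS]
3. ∠HJV = 41°  [△JZH]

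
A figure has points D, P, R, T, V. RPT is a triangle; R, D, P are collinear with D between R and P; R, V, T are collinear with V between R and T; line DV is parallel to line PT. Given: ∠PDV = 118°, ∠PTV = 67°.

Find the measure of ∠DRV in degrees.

1. ∠RDV = 62°  [linear pair at D on RP]
2. ∠PTR = 67°  [V on ray TR]
3. ∠RPT = 62°  [DV∥PT, corresponding at D]
4. ∠PRT = 51°  [△RPT]
5. ∠DRV = 51°  [D on RP, V on RT]

∠DRV = 51°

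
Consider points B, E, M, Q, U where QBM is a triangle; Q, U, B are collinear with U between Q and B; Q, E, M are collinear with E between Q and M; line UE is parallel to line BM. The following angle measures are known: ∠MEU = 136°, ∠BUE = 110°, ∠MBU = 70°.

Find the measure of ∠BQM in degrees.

1. ∠QEU = 44°  [linear pair at E on QM]
2. ∠MBQ = 70°  [U on ray BQ]
3. ∠BMQ = 44°  [UE∥BM, corresponding at E]
4. ∠BQM = 66°  [△QBM]

∠BQM = 66°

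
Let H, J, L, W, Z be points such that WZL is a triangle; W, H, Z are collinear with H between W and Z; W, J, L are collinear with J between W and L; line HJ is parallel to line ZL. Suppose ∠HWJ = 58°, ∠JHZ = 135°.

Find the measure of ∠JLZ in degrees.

∠JLZ = 77°

1. ∠JHW = 45°  [linear pair at H on WZ]
2. ∠HJW = 77°  [△WHJ]
3. ∠HJL = 103°  [linear pair at J on WL]
4. ∠JLZ = 77°  [HJ∥ZL, co-interior at L–J]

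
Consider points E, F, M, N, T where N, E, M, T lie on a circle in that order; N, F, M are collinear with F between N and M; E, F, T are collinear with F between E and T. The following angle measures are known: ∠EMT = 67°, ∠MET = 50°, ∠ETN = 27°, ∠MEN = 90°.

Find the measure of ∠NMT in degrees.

∠NMT = 40°

1. ∠MNT = 50°  [same arc MT]
2. ∠MTN = 90°  [cyclic NEMT, opposite ∠E+∠T]
3. ∠NMT = 40°  [△NMT]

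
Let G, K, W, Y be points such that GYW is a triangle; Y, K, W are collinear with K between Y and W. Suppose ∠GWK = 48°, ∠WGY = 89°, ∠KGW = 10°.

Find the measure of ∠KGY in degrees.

∠KGY = 79°

1. ∠GKW = 122°  [△GKW]
2. ∠GWY = 48°  [K on ray WY]
3. ∠GYW = 43°  [△GYW]
4. ∠GKY = 58°  [linear pair at K on YW]
5. ∠GYK = 43°  [K on ray YW]
6. ∠KGY = 79°  [△GYK]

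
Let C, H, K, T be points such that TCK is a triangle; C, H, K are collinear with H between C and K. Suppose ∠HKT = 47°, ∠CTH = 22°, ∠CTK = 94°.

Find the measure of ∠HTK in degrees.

1. ∠CKT = 47°  [H on ray KC]
2. ∠KCT = 39°  [△TCK]
3. ∠HCT = 39°  [H on ray CK]
4. ∠CHT = 119°  [△TCH]
5. ∠KHT = 61°  [linear pair at H on CK]
6. ∠HTK = 72°  [△THK]

∠HTK = 72°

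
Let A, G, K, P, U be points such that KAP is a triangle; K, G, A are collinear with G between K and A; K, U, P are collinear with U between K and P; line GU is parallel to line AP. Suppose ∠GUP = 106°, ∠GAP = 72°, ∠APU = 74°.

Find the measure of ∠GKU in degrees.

∠GKU = 34°

1. ∠KAP = 72°  [G on ray AK]
2. ∠APK = 74°  [U on ray PK]
3. ∠AKP = 34°  [△KAP]
4. ∠GKU = 34°  [G on KA, U on KP]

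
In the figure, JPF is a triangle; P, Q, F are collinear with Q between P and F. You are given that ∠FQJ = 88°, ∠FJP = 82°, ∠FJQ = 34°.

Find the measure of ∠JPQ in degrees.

1. ∠JFQ = 58°  [△JQF]
2. ∠JFP = 58°  [Q on ray FP]
3. ∠FPJ = 40°  [△JPF]
4. ∠JPQ = 40°  [Q on ray PF]

∠JPQ = 40°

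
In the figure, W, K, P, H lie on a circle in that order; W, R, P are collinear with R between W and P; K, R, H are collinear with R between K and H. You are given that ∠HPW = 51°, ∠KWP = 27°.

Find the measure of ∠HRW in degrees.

∠HRW = 78°

1. ∠KHP = 27°  [same arc KP]
2. ∠HRP = 102°  [△PRH]
3. ∠HRW = 78°  [linear pair at R on WP]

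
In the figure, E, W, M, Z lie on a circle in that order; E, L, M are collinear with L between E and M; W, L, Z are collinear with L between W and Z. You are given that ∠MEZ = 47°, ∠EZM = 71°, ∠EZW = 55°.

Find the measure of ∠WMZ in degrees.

∠WMZ = 117°

1. ∠EMZ = 62°  [△EMZ]
2. ∠EWZ = 62°  [same arc EZ]
3. ∠WEZ = 63°  [△EWZ]
4. ∠WMZ = 117°  [cyclic EWMZ, opposite ∠E+∠M]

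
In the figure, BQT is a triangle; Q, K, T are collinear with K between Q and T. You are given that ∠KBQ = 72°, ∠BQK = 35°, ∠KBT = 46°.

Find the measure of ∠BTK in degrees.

1. ∠BKQ = 73°  [△BQK]
2. ∠BKT = 107°  [linear pair at K on QT]
3. ∠BTK = 27°  [△BKT]

∠BTK = 27°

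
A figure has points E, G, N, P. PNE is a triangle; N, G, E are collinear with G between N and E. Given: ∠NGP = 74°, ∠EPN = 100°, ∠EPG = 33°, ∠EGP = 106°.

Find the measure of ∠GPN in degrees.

1. ∠GEP = 41°  [△PGE]
2. ∠NEP = 41°  [G on ray EN]
3. ∠ENP = 39°  [△PNE]
4. ∠GNP = 39°  [G on ray NE]
5. ∠GPN = 67°  [△PNG]

∠GPN = 67°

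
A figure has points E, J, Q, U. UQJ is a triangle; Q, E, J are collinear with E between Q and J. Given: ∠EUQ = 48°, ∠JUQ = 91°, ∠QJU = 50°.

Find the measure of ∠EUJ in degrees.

1. ∠JQU = 39°  [△UQJ]
2. ∠EJU = 50°  [E on ray JQ]
3. ∠EQU = 39°  [E on ray QJ]
4. ∠QEU = 93°  [△UQE]
5. ∠JEU = 87°  [linear pair at E on QJ]
6. ∠EUJ = 43°  [△UEJ]

∠EUJ = 43°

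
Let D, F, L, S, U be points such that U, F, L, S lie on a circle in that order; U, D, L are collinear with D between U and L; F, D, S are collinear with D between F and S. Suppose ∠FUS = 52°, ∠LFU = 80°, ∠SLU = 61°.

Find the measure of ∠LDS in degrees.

1. ∠LSU = 100°  [cyclic UFLS, opposite ∠F+∠S]
2. ∠SFU = 61°  [same arc US]
3. ∠LUS = 19°  [△ULS]
4. ∠FSU = 67°  [△UFS]
5. ∠SDU = 94°  [△UDS]
6. ∠LDS = 86°  [linear pair at D on UL]

∠LDS = 86°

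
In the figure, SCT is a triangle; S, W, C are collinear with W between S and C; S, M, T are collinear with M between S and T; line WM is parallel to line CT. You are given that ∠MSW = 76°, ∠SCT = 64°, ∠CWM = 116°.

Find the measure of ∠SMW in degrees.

1. ∠CST = 76°  [W on SC, M on ST]
2. ∠CTS = 40°  [△SCT]
3. ∠SMW = 40°  [WM∥CT, corresponding at M]

∠SMW = 40°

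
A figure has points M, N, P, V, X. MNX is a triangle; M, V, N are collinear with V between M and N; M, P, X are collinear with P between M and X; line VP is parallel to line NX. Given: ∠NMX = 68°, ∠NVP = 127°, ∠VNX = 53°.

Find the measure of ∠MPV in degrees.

1. ∠PMV = 68°  [V on MN, P on MX]
2. ∠MVP = 53°  [linear pair at V on MN]
3. ∠MPV = 59°  [△MVP]

∠MPV = 59°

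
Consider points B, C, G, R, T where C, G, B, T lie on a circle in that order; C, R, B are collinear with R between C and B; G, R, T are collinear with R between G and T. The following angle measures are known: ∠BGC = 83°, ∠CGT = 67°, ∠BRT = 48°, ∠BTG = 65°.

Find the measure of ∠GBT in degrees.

1. ∠BTC = 97°  [cyclic CGBT, opposite ∠G+∠T]
2. ∠CBT = 67°  [same arc CT]
3. ∠BCT = 16°  [△CBT]
4. ∠BGT = 16°  [same arc BT]
5. ∠GBT = 99°  [△GBT]

∠GBT = 99°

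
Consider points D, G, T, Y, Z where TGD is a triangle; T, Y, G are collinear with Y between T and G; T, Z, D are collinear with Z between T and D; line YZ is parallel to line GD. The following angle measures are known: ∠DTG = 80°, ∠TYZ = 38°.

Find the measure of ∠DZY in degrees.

∠DZY = 118°

1. ∠YTZ = 80°  [Y on TG, Z on TD]
2. ∠TZY = 62°  [△TYZ]
3. ∠DZY = 118°  [linear pair at Z on TD]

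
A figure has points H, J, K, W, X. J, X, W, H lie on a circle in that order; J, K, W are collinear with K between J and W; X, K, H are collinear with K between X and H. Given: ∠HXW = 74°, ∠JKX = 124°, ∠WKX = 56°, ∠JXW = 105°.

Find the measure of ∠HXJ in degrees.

∠HXJ = 31°

1. ∠JWX = 50°  [△XKW]
2. ∠WJX = 25°  [△JXW]
3. ∠HXJ = 31°  [△JKX]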